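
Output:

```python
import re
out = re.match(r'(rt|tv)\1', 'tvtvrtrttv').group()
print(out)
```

After group 1 captures some text, `\1` only succeeds where that same text appears again.
`match` is anchored at position 0; if the pattern doesn't fit there, it returns None.
The match spans [0:4] → 'tvtv'.
Captured: group 1 = 'tv'.

tvtv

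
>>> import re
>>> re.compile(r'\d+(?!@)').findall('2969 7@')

['2969']

The negative lookahead/lookbehind blocks any match where the forbidden context is present.
Scanning left to right: at [0:4] → '2969'.
`findall` yields the raw match text (1 of them) because the pattern has no groups.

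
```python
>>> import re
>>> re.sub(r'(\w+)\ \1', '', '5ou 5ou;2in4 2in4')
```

`\1` has to match the exact text group 1 already captured.
Every occurrence is swapped for ''.

';'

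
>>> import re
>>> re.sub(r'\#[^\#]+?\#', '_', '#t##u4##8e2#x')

Matches: at [0:3] → '#t#'; at [3:7] → '#u4#'; at [7:12] → '#8e2#'.
Every occurrence is swapped for '_'.

'___x'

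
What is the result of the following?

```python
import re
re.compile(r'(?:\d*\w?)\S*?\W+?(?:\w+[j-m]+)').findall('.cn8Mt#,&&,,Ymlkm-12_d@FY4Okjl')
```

This matches zero or more of a digit, then optionally a word character (non-capturing group); then zero or more of a non-whitespace character (lazy), then one or more of a non-word character (lazy); then one or more of a word character, then one or more of a character in [j-m] (non-capturing group).
Lazy quantifiers expand one character at a time until the remainder of the pattern can match.
Matches: at [0:17] → '.cn8Mt#,&&,,Ymlkm'; at [17:30] → '-12_d@FY4Okjl'.
`findall` yields the raw match text (2 of them) because the pattern has no groups.

['.cn8Mt#,&&,,Ymlkm', '-12_d@FY4Okjl']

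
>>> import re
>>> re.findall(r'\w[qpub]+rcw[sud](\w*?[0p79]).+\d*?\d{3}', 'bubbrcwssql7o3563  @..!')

The pattern matches a word character, then one or more of one of [qpub], then the literal 'rcw'; then one of [sud]; then zero or more of a word character (lazy), then one of [0p79] (captured); then one or more of any character; then zero or more of a digit (lazy), then exactly 3 of a digit.
Scanning left to right: at [0:17] match 'bubbrcwssql7o3563', group 1 = 'sql7'.
With a single group, `findall` returns only what that group captured — 1 item.

['sql7']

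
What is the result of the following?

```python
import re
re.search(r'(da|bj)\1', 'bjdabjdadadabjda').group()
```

'dada'

`\1` is not a pattern — it's the concrete string captured by group 1, re-applied verbatim.
`search` walks the string left to right and returns the first match it finds.
The match spans [6:10] → 'dada'.
Captured: group 1 = 'da'.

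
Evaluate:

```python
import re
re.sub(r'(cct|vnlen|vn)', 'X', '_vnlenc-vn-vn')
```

'_Xc-X-X'

Alternation tries branches left to right and keeps the first one that lets the overall match succeed at that position.
`sub` substitutes 'X' at each match site.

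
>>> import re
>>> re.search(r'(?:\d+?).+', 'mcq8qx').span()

(3, 6)

Pattern: one or more of a digit (lazy) (non-capturing group); then one or more of any character.
`search` walks the string left to right and returns the first match it finds.
The match spans [3:6] → '8qx'.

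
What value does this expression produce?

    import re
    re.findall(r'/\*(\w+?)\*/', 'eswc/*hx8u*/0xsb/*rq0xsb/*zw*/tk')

['hx8u', 'zw']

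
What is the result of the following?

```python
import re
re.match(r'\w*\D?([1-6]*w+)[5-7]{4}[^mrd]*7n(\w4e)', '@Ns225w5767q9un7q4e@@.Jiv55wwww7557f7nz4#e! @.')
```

This matches zero or more of a word character, then optionally a non-digit; then zero or more of a character in [1-6], then one or more of a literal 'w' (captured); then exactly 4 of a character in [5-7], then zero or more of any character except [mrd], then the literal '7n'; then a word character, then the literal '4e' (captured).
`re.match` won't scan ahead — the pattern has to work from the very first character.
Here the pattern fails at index 0, so the call returns None.

None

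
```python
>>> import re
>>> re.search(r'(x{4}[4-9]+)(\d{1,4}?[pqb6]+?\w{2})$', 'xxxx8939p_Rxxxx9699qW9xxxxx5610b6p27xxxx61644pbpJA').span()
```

(36, 50)

The match spans [36:50] → 'xxxx61644pbpJA'.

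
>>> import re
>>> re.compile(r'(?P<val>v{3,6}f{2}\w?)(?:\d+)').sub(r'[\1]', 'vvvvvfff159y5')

'[vvvvvfff]y5'

Pattern: 3 to 6 of a literal 'v', then exactly 2 of the literal 'f', then optionally a word character (captured as 'val'); then one or more of a digit (non-capturing group).
Matches: at [0:11] → 'vvvvvfff159'.
`\1` in the replacement pulls in group 1's text for each match.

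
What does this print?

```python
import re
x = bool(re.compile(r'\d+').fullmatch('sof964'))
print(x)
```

False

Pattern: one or more of a digit.
For `fullmatch`, every character of the input must be accounted for by the pattern.
Here the string isn't matched end-to-end, so the call returns None, and `bool(None)` is False.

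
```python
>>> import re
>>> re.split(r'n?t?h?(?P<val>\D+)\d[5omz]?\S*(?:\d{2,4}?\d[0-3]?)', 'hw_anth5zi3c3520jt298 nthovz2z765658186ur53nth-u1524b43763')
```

This matches optionally a literal 'n', then optionally the literal 't', then optionally the literal 'h'; then one or more of a non-digit (captured as 'val'); then a digit, then optionally one of [5omz], then zero or more of a non-whitespace character; then 2 to 4 of a digit (lazy), then a digit, then optionally a character in [0-3] (non-capturing group).
Matches to split on: at [0:21] → 'hw_anth5zi3c3520jt298'; at [21:58] → ' nthovz2z765658186ur53nth-u1524b43763'.
Because the pattern has a capturing group, `split` also inserts each captured text between the pieces.

['', 'w_anth', '', ' nthovz', '']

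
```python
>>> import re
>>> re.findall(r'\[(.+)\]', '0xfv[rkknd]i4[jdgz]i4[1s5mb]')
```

Walking the string: at [4:28] match '[rkknd]i4[jdgz]i4[1s5mb]', group 1 = 'rkknd]i4[jdgz]i4[1s5mb'.
`findall` collects group 1 from the one match (1 total).

['rkknd]i4[jdgz]i4[1s5mb']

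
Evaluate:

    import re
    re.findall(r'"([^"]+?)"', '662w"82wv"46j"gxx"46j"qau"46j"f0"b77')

With a single group, `findall` returns only what that group captured — 4 items.

['82wv', 'gxx', 'qau', 'f0']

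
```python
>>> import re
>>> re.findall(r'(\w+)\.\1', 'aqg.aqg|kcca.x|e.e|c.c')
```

['aqg', 'e', 'c']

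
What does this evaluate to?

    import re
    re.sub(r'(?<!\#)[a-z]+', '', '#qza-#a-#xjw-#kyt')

`(?!…)`/`(?<!…)` only lets a position through if the neighbouring text does NOT match; no characters are consumed.
`sub` substitutes '' at each match site.

'#q-#a-#x-#k'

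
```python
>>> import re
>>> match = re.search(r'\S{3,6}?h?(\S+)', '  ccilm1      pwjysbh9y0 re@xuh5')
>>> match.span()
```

(2, 8)

The pattern matches 3 to 6 of a non-whitespace character (lazy), then optionally a literal 'h'; then one or more of a non-whitespace character (captured).
`re.search` scans for the first position where the pattern succeeds.
The match spans [2:8] → 'ccilm1'.
Captured: group 1 = 'lm1'.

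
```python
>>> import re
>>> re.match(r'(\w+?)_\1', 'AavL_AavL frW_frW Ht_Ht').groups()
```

The backreference `\1` re-matches whatever the first group consumed, character for character.
`match` is anchored at position 0; if the pattern doesn't fit there, it returns None.
The match spans [0:9] → 'AavL_AavL'.
Captured: group 1 = 'AavL'.

('AavL',)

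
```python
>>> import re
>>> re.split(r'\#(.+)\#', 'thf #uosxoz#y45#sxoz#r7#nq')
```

['thf ', 'uosxoz#y45#sxoz#r7', 'nq']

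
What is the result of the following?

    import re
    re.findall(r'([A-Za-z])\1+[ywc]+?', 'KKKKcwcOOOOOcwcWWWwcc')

['K', 'O', 'W']

`\1` has to match the exact text group 1 already captured.
One capturing group, so `findall` returns just the captured substring from each match — 3 in all.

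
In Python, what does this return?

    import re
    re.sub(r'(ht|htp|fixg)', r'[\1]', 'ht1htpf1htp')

Branches in `(...|...)` are attempted left-to-right; the first branch that allows the whole pattern to succeed is taken.
Matches: at [0:2] → 'ht'; at [3:5] → 'ht'; at [8:10] → 'ht'.
The replacement refers to a captured group, so each match is rewritten using its own captured text.

'[ht]1[ht]pf1[ht]p'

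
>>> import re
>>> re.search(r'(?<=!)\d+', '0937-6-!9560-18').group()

'9560'

Because the assertion is zero-width, the text it checks is not consumed and won't appear in the result.
The match spans [8:12] → '9560'.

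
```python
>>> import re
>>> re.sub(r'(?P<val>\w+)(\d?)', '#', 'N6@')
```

'#@'

`sub` substitutes '#' at each match site.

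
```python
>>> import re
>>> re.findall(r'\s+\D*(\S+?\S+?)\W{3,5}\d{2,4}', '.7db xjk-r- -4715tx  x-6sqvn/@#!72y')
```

['-r', '6sqvn']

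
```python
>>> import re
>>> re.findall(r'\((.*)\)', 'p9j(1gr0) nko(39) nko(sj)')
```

Walking the string: at [3:25] match '(1gr0) nko(39) nko(sj)', group 1 = '1gr0) nko(39) nko(sj'.
With a single group, `findall` returns only what that group captured — 1 item.

['1gr0) nko(39) nko(sj']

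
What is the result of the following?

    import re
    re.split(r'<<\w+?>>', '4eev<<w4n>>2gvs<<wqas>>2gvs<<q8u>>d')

['4eev', '2gvs', '2gvs', 'd']

Matches to split on: at [4:11] → '<<w4n>>'; at [15:23] → '<<wqas>>'; at [27:34] → '<<q8u>>'.
Splitting on the pattern gives 4 pieces.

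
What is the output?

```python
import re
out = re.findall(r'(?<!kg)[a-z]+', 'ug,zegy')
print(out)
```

['ug', 'zegy']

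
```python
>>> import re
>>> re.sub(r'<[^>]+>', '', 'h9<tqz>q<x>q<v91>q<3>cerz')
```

'h9qqqcerz'

Every occurrence is swapped for ''.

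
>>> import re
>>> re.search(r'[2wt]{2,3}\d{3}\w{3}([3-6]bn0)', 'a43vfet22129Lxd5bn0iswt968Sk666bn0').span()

Pattern: 2 to 3 of one of [2wt], then exactly 3 of a digit, then exactly 3 of a word character; then a character in [3-6], then the literal 'bn0' (captured).
`re.search` tries every starting position until one works.
The match spans [6:19] → 't22129Lxd5bn0'.
Captured: group 1 = '5bn0'.

(6, 19)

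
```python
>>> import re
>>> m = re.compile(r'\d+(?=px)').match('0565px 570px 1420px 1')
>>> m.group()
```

With `match`, the pattern is implicitly anchored at the beginning.
The match spans [0:4] → '0565'.

'0565'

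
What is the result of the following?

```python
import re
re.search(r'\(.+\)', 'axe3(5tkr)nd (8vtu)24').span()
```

(4, 19)

`re.search` tries every starting position until one works.
The match spans [4:19] → '(5tkr)nd (8vtu)'.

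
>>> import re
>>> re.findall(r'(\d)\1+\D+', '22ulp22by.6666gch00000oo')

After group 1 captures some text, `\1` only succeeds where that same text appears again.
Matches: at [0:5] match '22ulp', group 1 = '2'; at [5:10] match '22by.', group 1 = '2'; at [10:17] match '6666gch', group 1 = '6'; at [17:24] match '00000oo', group 1 = '0'.
With a single group, `findall` returns only what that group captured — 4 items.

['2', '2', '6', '0']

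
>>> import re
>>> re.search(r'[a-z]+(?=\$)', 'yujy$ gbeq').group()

'yujy'

The `(?=…)`/`(?<=…)` assertion just peeks at neighbouring text; it doesn't advance the match position.
The match spans [0:4] → 'yujy'.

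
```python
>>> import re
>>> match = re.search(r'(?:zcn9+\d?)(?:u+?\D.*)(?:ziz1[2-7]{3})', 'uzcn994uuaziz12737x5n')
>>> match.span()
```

Pattern: the literal 'zcn', then one or more of a literal '9', then optionally a digit (non-capturing group); then one or more of the literal 'u' (lazy), then a non-digit, then zero or more of any character (non-capturing group); then the literal 'z', then the literal 'iz1', then exactly 3 of a character in [2-7] (non-capturing group).
The match spans [1:17] → 'zcn994uuaziz1273'.

(1, 17)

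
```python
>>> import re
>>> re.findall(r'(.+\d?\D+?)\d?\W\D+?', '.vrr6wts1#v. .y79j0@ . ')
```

Pattern: one or more of any character, then optionally a digit, then one or more of a non-digit (lazy) (captured); then optionally a digit, then a non-word character, then one or more of a non-digit (lazy).
One capturing group, so `findall` returns just the captured substring from the one match — 1 in all.

['.vrr6wts1#v. .y79j0@ ']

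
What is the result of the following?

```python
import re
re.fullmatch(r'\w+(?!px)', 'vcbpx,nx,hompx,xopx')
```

Because the assertion is negative and zero-width, positions next to the forbidden text are skipped.
`fullmatch` succeeds only if the pattern covers the string from start to end.
Here the pattern can't cover the whole string, so the call returns None.

None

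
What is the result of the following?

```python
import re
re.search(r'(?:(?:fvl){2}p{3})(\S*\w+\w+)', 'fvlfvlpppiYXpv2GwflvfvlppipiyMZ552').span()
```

(0, 34)

Pattern: the literal 'fvl' repeated 2 times, then exactly 3 of the literal 'p' (non-capturing group); then zero or more of a non-whitespace character, then one or more of a word character, then one or more of a word character (captured).
The match spans [0:34] → 'fvlfvlpppiYXpv2GwflvfvlppipiyMZ552'.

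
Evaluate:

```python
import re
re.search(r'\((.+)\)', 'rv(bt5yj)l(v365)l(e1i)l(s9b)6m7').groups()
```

('bt5yj)l(v365)l(e1i)l(s9b',)

The match spans [2:28] → '(bt5yj)l(v365)l(e1i)l(s9b)'.
Captured: group 1 = 'bt5yj)l(v365)l(e1i)l(s9b'.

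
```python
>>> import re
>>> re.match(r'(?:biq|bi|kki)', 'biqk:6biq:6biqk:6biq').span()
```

(0, 3)

Branches in `(...|...)` are attempted left-to-right; the first branch that allows the whole pattern to succeed is taken.
`re.match` won't scan ahead — the pattern has to work from the very first character.
The match spans [0:3] → 'biq'.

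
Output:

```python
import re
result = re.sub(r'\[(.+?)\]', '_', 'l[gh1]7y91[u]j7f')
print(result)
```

A `+?`/`*?`/`{m,n}?` starts at its minimum and grows only as far as needed for what follows to match.
`sub` substitutes '_' at each match site.

l_7y91_j7f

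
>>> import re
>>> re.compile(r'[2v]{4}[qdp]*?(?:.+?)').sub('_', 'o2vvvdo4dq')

'o_o4dq'

The `?` after the quantifier makes it lazy — it takes as little as possible before letting the rest of the pattern try.
Every occurrence is swapped for '_'.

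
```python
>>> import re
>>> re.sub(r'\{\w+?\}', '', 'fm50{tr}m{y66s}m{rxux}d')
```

Each match is replaced by ''.

'fm50mmd'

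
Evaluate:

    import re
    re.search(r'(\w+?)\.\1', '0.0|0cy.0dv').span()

`\1` has to match the exact text group 1 already captured.
The match spans [0:3] → '0.0'.

(0, 3)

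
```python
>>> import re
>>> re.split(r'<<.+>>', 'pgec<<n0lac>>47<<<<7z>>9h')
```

Matches to split on: at [4:23] → '<<n0lac>>47<<<<7z>>'.
The string is cut at each match, leaving 2 pieces.

['pgec', '9h']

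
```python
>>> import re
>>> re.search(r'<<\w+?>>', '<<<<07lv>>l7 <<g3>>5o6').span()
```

(2, 10)

The match spans [2:10] → '<<07lv>>'.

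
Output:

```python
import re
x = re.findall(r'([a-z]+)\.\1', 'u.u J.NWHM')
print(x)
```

`\1` has to match the exact text group 1 already captured.
Scanning left to right: at [0:3] match 'u.u', group 1 = 'u'.
One capturing group, so `findall` returns just the captured substring from the one match — 1 in all.

['u']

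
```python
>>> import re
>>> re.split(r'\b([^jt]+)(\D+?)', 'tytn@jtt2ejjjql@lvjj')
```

['tytn', '@', 'j', 'tt2ejjjql', '@lv', 'j', 'j']

Lazy quantifiers expand one character at a time until the remainder of the pattern can match.
`re.split` interleaves the captured-group text with the surrounding fragments.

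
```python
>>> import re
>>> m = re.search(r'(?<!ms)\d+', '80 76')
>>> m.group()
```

A negative assertion filters positions out without eating any characters.
`re.search` scans for the first position where the pattern succeeds.
The match spans [0:2] → '80'.

'80'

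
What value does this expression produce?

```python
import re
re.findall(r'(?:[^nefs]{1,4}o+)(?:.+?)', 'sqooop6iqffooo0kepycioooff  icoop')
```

['qooop', 'ooo0', 'pyciooof', '  icoop']

The `?` after the quantifier makes it lazy — it takes as little as possible before letting the rest of the pattern try.
Since nothing is captured, `findall` lists the 4 matched substrings directly.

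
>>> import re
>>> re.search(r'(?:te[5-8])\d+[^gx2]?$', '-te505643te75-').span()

The pattern matches the literal 'te', then a character in [5-8] (non-capturing group); then one or more of a digit, then optionally any character except [gx2]; then anchored at the end.
Unlike `match`, `search` isn't anchored — it looks for the pattern anywhere in the string.
The match spans [9:14] → 'te75-'.

(9, 14)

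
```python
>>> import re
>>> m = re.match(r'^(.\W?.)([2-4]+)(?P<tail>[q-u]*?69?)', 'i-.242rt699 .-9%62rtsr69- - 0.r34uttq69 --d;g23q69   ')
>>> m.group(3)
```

'rt69'

Pattern: anchored at the start of the string; then any character, then optionally a non-word character, then any character (captured); then one or more of a character in [2-4] (captured); then zero or more of a character in [q-u] (lazy), then a literal '6', then optionally a literal '9' (captured as 'tail').
`re.match` only tries the pattern at the start of the string.
The match spans [0:10] → 'i-.242rt69'.
Captured: group 1 = 'i-.', group 2 = '242', group 3 = 'rt69'.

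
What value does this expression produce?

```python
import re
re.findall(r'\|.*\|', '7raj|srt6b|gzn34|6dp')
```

['|srt6b|gzn34|']

Walking the string: at [4:17] → '|srt6b|gzn34|'.
Since nothing is captured, `findall` lists the 1 matched substring directly.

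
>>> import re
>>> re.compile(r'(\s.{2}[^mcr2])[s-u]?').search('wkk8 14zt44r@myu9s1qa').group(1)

' 14z'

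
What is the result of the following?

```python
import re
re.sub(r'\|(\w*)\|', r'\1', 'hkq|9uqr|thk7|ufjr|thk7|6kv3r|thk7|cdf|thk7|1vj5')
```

'hkq9uqrthk7ufjrthk76kv3rthk7cdfthk7|1vj5'

Matches: at [3:9] → '|9uqr|'; at [13:19] → '|ufjr|'; at [23:30] → '|6kv3r|'; at [34:39] → '|cdf|'.
`\1` in the replacement pulls in group 1's text for each match.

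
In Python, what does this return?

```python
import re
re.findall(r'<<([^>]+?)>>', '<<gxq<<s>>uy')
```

Because there's exactly one group, `findall` drops the full match and keeps group 1 from the one hit.

['gxq<<s']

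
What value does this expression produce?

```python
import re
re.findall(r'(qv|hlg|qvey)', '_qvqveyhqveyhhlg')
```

['qv', 'qv', 'qv', 'hlg']

`|` is ordered: at each position the engine commits to the first alternative that works.
Because there's exactly one group, `findall` drops the full match and keeps group 1 from each hit.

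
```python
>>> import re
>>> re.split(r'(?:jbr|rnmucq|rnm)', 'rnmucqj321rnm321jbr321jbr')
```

['', 'j321', '321', '321', '']

The regex engine tests alternatives in the order written; an earlier branch that matches wins even if a later one would match more.
Matches to split on: at [0:6] → 'rnmucq'; at [10:13] → 'rnm'; at [16:19] → 'jbr'; at [22:25] → 'jbr'.
Each match becomes a cut point; 5 segments remain.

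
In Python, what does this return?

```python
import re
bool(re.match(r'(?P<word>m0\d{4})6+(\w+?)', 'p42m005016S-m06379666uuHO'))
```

False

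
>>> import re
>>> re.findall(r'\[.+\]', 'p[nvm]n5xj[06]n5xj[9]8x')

Walking the string: at [1:21] → '[nvm]n5xj[06]n5xj[9]'.
With no groups in the pattern, `findall` gives back each whole match — 1 here.

['[nvm]n5xj[06]n5xj[9]']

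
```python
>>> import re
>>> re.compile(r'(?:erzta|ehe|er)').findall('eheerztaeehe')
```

`|` is ordered: at each position the engine commits to the first alternative that works.
No capturing groups, so `findall` returns the 3 full match strings.

['ehe', 'erzta', 'ehe']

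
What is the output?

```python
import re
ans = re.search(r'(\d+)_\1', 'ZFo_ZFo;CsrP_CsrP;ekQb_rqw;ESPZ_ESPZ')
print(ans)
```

After group 1 captures some text, `\1` only succeeds where that same text appears again.
Here the pattern never matches, so the call returns None.

None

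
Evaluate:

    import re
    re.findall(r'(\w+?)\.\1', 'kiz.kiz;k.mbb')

['kiz']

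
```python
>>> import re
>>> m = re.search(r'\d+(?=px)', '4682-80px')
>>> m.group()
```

'80'

The positive lookaround only admits positions where the adjacent text matches; those characters stay outside the span.
`re.search` tries every starting position until one works.
The match spans [5:7] → '80'.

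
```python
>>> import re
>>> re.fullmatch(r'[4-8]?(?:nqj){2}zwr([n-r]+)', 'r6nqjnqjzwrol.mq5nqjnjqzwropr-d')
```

For `fullmatch`, every character of the input must be accounted for by the pattern.
Here the string isn't matched end-to-end, so the call returns None.

None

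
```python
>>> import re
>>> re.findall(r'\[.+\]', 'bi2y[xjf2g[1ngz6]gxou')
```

['[xjf2g[1ngz6]']

Matches: at [4:17] → '[xjf2g[1ngz6]'.
With no groups in the pattern, `findall` gives back each whole match — 1 here.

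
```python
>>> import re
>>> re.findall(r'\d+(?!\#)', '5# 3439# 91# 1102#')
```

['343', '9', '110']

The negative lookaround is zero-width — it rules out positions where the adjacent text would match, without consuming anything.
Since nothing is captured, `findall` lists the 3 matched substrings directly.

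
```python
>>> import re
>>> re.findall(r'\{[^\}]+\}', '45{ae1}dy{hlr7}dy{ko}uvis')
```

['{ae1}', '{hlr7}', '{ko}']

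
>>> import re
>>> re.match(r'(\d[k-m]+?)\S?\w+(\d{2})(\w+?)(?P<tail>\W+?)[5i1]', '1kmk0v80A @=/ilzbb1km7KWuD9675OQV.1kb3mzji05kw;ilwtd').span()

The pattern matches a digit, then one or more of a character in [k-m] (lazy) (captured); then optionally a non-whitespace character, then one or more of a word character; then exactly 2 of a digit (captured); then one or more of a word character (lazy) (captured); then one or more of a non-word character (lazy) (captured as 'tail'); then one of [5i1].
`match` is anchored at position 0; if the pattern doesn't fit there, it returns None.
The match spans [0:14] → '1kmk0v80A @=/i'.
Captured: group 1 = '1k', group 2 = '80', group 3 = 'A', group 4 = ' @=/'.

(0, 14)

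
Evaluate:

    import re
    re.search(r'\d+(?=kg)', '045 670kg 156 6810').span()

(4, 7)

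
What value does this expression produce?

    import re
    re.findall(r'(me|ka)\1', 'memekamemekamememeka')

A backreference is literal: `\1` must see the identical characters the first group matched.
Scanning left to right: at [0:4] match 'meme', group 1 = 'me'; at [6:10] match 'meme', group 1 = 'me'; at [12:16] match 'meme', group 1 = 'me'.
Because there's exactly one group, `findall` drops the full match and keeps group 1 from each hit.

['me', 'me', 'me']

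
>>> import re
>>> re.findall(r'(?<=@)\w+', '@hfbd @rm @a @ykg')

Because the assertion is zero-width, the text it checks is not consumed and won't appear in the result.
Scanning left to right: at [1:5] → 'hfbd'; at [7:9] → 'rm'; at [11:12] → 'a'; at [14:17] → 'ykg'.
With no groups in the pattern, `findall` gives back each whole match — 4 here.

['hfbd', 'rm', 'a', 'ykg']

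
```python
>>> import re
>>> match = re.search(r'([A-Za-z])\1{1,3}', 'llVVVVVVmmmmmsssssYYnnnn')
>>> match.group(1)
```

'l'

After group 1 captures some text, `\1` only succeeds where that same text appears again.
`re.search` scans for the first position where the pattern succeeds.
The match spans [0:2] → 'll'.
Captured: group 1 = 'l'.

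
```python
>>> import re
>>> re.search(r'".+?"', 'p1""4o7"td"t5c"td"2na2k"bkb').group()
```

'""4o7"'

A non-greedy quantifier consumes as few characters as it can — just enough that the remainder of the pattern still matches from where it stops; whatever follows it matches normally.
The match spans [2:8] → '""4o7"'.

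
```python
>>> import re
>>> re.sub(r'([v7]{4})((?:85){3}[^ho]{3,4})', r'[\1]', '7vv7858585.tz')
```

'[7vv7]'

Pattern: exactly 4 of one of [v7] (captured); then the literal '85' repeated 3 times, then 3 to 4 of any character except [ho] (captured).
The replacement refers to a captured group, so each match is rewritten using its own captured text.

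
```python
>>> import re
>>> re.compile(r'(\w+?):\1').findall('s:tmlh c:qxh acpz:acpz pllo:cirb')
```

`\1` has to match the exact text group 1 already captured.
Walking the string: at [13:22] match 'acpz:acpz', group 1 = 'acpz'.
Because there's exactly one group, `findall` drops the full match and keeps group 1 from the one hit.

['acpz']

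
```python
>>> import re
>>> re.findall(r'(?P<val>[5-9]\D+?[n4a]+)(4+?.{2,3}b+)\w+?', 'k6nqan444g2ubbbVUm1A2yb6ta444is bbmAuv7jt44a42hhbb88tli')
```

[('6nqan44', '4g2ubbb'), ('6ta44', '4is bb'), ('7jt44a', '42hhbb')]

This matches a character in [5-9], then one or more of a non-digit (lazy), then one or more of one of [n4a] (captured as 'val'); then one or more of the literal '4' (lazy), then 2 to 3 of any character, then one or more of the literal 'b' (captured); then one or more of a word character (lazy).
Scanning left to right: at [1:16] match '6nqan444g2ubbbV', groups = ('6nqan44', '4g2ubbb'); at [23:35] match '6ta444is bbm', groups = ('6ta44', '4is bb'); at [38:51] match '7jt44a42hhbb8', groups = ('7jt44a', '42hhbb').
`findall` packs the 2 group values into a tuple for every match.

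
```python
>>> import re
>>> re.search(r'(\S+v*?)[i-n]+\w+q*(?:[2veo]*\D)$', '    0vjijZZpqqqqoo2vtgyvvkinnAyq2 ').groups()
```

('0vjijZZpqqqqoo2vtgyvvkin',)

The match spans [4:34] → '0vjijZZpqqqqoo2vtgyvvkinnAyq2 '.
Captured: group 1 = '0vjijZZpqqqqoo2vtgyvvkin'.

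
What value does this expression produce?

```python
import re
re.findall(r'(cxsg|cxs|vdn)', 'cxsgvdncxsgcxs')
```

Alternation isn't longest-match — the leftmost alternative that fits at this position is chosen.
Scanning left to right: at [0:4] match 'cxsg', group 1 = 'cxsg'; at [4:7] match 'vdn', group 1 = 'vdn'; at [7:11] match 'cxsg', group 1 = 'cxsg'; at [11:14] match 'cxs', group 1 = 'cxs'.
`findall` collects group 1 from each match (4 total).

['cxsg', 'vdn', 'cxsg', 'cxs']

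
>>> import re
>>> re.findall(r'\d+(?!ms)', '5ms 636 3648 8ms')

['636', '3648']

The negative lookahead/lookbehind blocks any match where the forbidden context is present.
Scanning left to right: at [4:7] → '636'; at [8:12] → '3648'.
`findall` yields the raw match text (2 of them) because the pattern has no groups.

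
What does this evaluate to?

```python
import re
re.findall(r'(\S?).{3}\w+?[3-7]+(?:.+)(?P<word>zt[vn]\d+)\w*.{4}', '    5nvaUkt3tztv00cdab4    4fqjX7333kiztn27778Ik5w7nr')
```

Pattern: optionally a non-whitespace character (captured); then exactly 3 of any character, then one or more of a word character (lazy), then one or more of a character in [3-7]; then one or more of any character (non-capturing group); then the literal 'zt', then one of [vn], then one or more of a digit (captured as 'word'); then zero or more of a word character, then exactly 4 of any character.
Matches: at [1:53] match '   5nvaUkt3tztv00cdab4    4fqjX7333kiztn27778Ik5w7nr', groups = ('', 'ztn27778').
Multiple groups make `findall` return tuples — one 2-tuple for the one match.

[('', 'ztn27778')]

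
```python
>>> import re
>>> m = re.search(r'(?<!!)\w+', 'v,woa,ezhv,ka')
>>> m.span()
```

(0, 1)

Because the assertion is negative and zero-width, positions next to the forbidden text are skipped.
`re.search` tries every starting position until one works.
The match spans [0:1] → 'v'.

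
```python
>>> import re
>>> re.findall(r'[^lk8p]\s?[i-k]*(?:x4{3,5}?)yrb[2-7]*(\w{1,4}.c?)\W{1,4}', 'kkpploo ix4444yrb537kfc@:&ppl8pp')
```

['kfc@']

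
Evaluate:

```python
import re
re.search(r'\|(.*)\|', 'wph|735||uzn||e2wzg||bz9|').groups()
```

Unlike `match`, `search` isn't anchored — it looks for the pattern anywhere in the string.
The match spans [3:25] → '|735||uzn||e2wzg||bz9|'.
Captured: group 1 = '735||uzn||e2wzg||bz9'.

('735||uzn||e2wzg||bz9',)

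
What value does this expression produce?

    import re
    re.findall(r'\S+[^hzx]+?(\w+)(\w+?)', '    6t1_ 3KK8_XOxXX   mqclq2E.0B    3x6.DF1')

[('3KK8_XOxX', 'X'), ('3x', '6'), ('F', '1')]

This matches one or more of a non-whitespace character, then one or more of any character except [hzx] (lazy); then one or more of a word character (captured); then one or more of a word character (lazy) (captured).
A non-greedy quantifier consumes as few characters as it can — just enough that the remainder of the pattern still matches from where it stops; whatever follows it matches normally.
Scanning left to right: at [4:19] match '6t1_ 3KK8_XOxXX', groups = ('3KK8_XOxX', 'X'); at [22:39] match 'mqclq2E.0B    3x6', groups = ('3x', '6'); at [39:43] match '.DF1', groups = ('F', '1').
2 groups means each result is a tuple of 2 captured strings — 3 here.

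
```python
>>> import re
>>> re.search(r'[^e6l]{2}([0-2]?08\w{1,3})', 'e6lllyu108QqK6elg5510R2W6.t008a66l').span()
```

(5, 13)

The pattern matches exactly 2 of any character except [e6l]; then optionally a character in [0-2], then the literal '08', then 1 to 3 of a word character (captured).
`re.search` tries every starting position until one works.
The match spans [5:13] → 'yu108QqK'.
Captured: group 1 = '108QqK'.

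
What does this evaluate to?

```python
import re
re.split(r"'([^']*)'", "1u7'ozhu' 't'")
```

['1u7', 'ozhu', ' ', 't', '']

Matches to split on: at [3:9] → "'ozhu'"; at [10:13] → "'t'".
With a capturing group present, the delimiter's captured portion is kept in the result list.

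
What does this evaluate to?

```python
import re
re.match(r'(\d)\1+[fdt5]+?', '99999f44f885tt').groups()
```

('9',)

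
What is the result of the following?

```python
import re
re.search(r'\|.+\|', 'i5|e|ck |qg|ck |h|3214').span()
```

Unlike `match`, `search` isn't anchored — it looks for the pattern anywhere in the string.
The match spans [2:18] → '|e|ck |qg|ck |h|'.

(2, 18)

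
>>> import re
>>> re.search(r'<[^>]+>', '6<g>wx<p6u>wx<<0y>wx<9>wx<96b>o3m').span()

`re.search` tries every starting position until one works.
The match spans [1:4] → '<g>'.

(1, 4)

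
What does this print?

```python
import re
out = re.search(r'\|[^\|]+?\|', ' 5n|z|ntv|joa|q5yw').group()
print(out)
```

|z|

The match spans [3:6] → '|z|'.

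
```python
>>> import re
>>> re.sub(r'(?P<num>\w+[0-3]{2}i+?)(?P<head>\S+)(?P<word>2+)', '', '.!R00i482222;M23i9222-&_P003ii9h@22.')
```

'.!.'

This matches one or more of a word character, then exactly 2 of a character in [0-3], then one or more of a literal 'i' (lazy) (captured as 'num'); then one or more of a non-whitespace character (captured as 'head'); then one or more of a literal '2' (captured as 'word').
Matches: at [2:35] → 'R00i482222;M23i9222-&_P003ii9h@22'.
Each match is replaced by ''.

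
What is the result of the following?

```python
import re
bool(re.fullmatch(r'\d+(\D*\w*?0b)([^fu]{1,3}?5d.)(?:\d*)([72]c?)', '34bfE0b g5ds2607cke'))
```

This matches one or more of a digit; then zero or more of a non-digit, then zero or more of a word character (lazy), then the literal '0b' (captured); then 1 to 3 of any character except [fu] (lazy), then the literal '5d', then any character (captured); then zero or more of a digit (non-capturing group); then one of [72], then optionally the literal 'c' (captured).
For `fullmatch`, every character of the input must be accounted for by the pattern.
Here there's no way to consume every character, so the call returns None, and `bool(None)` is False.

False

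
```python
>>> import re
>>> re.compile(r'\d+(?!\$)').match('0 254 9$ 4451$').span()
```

(0, 1)

With `match`, the pattern is implicitly anchored at the beginning.
The match spans [0:1] → '0'.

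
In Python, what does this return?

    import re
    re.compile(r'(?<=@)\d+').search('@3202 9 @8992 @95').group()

Because the assertion is zero-width, the text it checks is not consumed and won't appear in the result.
Unlike `match`, `search` isn't anchored — it looks for the pattern anywhere in the string.
The match spans [1:5] → '3202'.

'3202'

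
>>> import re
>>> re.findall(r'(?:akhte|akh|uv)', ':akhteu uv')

['akhte', 'uv']

The regex engine tests alternatives in the order written; an earlier branch that matches wins even if a later one would match more.
Since nothing is captured, `findall` lists the 2 matched substrings directly.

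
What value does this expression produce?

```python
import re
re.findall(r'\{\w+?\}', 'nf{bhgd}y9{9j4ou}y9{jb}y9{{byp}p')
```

Since nothing is captured, `findall` lists the 4 matched substrings directly.

['{bhgd}', '{9j4ou}', '{jb}', '{byp}']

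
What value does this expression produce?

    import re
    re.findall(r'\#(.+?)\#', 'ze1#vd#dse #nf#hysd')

The `?` after the quantifier makes it lazy — it takes as little as possible before letting the rest of the pattern try.
Walking the string: at [3:7] match '#vd#', group 1 = 'vd'; at [11:15] match '#nf#', group 1 = 'nf'.
With a single group, `findall` returns only what that group captured — 2 items.

['vd', 'nf']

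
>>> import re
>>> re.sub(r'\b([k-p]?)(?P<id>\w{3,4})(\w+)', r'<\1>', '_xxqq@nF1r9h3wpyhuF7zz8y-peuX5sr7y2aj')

'<>@<n>-<p>'

The pattern matches a word boundary (`\b`, zero-width); then optionally a character in [k-p] (captured); then 3 to 4 of a word character (captured as 'id'); then one or more of a word character (captured).
`\1` in the replacement pulls in group 1's text for each match.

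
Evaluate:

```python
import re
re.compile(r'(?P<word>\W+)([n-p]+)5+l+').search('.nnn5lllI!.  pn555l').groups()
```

The match spans [0:8] → '.nnn5lll'.
Captured: group 1 = '.', group 2 = 'nnn'.

('.', 'nnn')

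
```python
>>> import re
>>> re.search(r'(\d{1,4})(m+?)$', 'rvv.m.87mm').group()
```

Pattern: 1 to 4 of a digit (captured); then one or more of a literal 'm' (lazy) (captured); then anchored at the end.
The match spans [6:10] → '87mm'.

'87mm'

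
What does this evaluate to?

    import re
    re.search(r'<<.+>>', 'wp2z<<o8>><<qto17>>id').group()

'<<o8>><<qto17>>'

The match spans [4:19] → '<<o8>><<qto17>>'.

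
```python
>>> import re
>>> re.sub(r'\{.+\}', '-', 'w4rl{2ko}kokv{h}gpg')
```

'w4rl-gpg'

Matches: at [4:16] → '{2ko}kokv{h}'.
Every occurrence is swapped for '-'.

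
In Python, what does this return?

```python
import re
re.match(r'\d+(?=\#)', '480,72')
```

The `(?=…)`/`(?<=…)` assertion just peeks at neighbouring text; it doesn't advance the match position.
`match` is anchored at position 0; if the pattern doesn't fit there, it returns None.
Here position 0 doesn't satisfy it, so the call returns None.

None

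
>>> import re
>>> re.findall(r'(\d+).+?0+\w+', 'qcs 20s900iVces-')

['20']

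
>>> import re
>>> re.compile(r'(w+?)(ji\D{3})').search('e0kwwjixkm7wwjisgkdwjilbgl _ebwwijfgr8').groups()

Pattern: one or more of a literal 'w' (lazy) (captured); then the literal 'ji', then exactly 3 of a non-digit (captured).
`re.search` tries every starting position until one works.
The match spans [3:10] → 'wwjixkm'.
Captured: group 1 = 'ww', group 2 = 'jixkm'.

('ww', 'jixkm')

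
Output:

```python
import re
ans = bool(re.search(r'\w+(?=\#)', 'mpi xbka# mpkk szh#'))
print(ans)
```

True

Lookahead/lookbehind check context without consuming it, so the matched span excludes the asserted characters.
The match spans [4:8] → 'xbka'.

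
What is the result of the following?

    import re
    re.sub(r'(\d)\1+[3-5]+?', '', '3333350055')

`\1` has to match the exact text group 1 already captured.
`sub` substitutes '' at each match site.

'5'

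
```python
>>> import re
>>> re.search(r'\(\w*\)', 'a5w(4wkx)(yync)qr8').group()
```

The match spans [3:9] → '(4wkx)'.

'(4wkx)'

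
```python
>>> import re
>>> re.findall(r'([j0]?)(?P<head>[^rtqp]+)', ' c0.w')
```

This matches optionally one of [j0] (captured); then one or more of any character except [rtqp] (captured as 'head').
Matches: at [0:5] match ' c0.w', groups = ('', ' c0.w').
With 2 capturing groups, `findall` returns a 2-tuple per match.

[('', ' c0.w')]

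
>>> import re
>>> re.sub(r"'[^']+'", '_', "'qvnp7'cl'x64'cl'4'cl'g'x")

'_cl_cl_cl_x'

Matches: at [0:7] → "'qvnp7'"; at [9:14] → "'x64'"; at [16:19] → "'4'"; at [21:24] → "'g'".
Each match is replaced by '_'.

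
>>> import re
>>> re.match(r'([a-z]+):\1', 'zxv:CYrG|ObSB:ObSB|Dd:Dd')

None

`re.match` only tries the pattern at the start of the string.
Here the pattern fails at index 0, so the call returns None.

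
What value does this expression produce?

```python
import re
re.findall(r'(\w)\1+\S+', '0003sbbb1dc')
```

['0']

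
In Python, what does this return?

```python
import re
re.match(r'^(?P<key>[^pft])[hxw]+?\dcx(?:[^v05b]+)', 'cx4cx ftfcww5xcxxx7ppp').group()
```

'cx4cx ftfcww'

The pattern matches anchored at the start of the string; then any character except [pft] (captured as 'key'); then one or more of one of [hxw] (lazy); then a digit, then the literal 'cx'; then one or more of any character except [v05b] (non-capturing group).
With `match`, the pattern is implicitly anchored at the beginning.
The match spans [0:12] → 'cx4cx ftfcww'.
Captured: group 1 = 'c'.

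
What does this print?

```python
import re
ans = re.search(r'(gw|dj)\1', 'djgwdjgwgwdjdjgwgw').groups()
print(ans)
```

('gw',)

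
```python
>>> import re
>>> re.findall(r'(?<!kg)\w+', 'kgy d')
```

['kgy', 'd']

Because the assertion is negative and zero-width, positions next to the forbidden text are skipped.
Walking the string: at [0:3] → 'kgy'; at [4:5] → 'd'.
`findall` yields the raw match text (2 of them) because the pattern has no groups.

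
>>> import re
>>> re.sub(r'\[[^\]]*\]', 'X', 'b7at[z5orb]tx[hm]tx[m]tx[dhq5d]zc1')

'b7atXtxXtxXtxXzc1'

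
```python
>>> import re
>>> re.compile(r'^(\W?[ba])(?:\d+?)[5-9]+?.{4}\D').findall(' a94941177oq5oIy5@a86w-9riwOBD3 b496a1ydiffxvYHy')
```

This matches anchored at the start of the string; then optionally a non-word character, then one of [ba] (captured); then one or more of a digit (lazy) (non-capturing group); then one or more of a character in [5-9] (lazy), then exactly 4 of any character, then a non-digit.
Because there's exactly one group, `findall` drops the full match and keeps group 1 from the one hit.

[' a']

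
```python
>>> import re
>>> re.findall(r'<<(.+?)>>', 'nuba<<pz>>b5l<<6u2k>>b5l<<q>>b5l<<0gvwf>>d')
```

['pz', '6u2k', 'q', '0gvwf']

A `+?`/`*?`/`{m,n}?` starts at its minimum and grows only as far as needed for what follows to match.
With a single group, `findall` returns only what that group captured — 4 items.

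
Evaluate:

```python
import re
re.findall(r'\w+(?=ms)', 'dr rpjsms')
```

['rpjs']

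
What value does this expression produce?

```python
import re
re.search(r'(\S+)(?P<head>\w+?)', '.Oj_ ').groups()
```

('.Oj', '_')

The match spans [0:4] → '.Oj_'.
Captured: group 1 = '.Oj', group 2 = '_'.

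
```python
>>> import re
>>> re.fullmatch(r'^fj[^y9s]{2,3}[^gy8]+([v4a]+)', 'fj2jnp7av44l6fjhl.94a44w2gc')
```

None

The pattern matches anchored at the start of the string; then the literal 'fj', then 2 to 3 of any character except [y9s], then one or more of any character except [gy8]; then one or more of one of [v4a] (captured).
For `fullmatch`, every character of the input must be accounted for by the pattern.
Here the string isn't matched end-to-end, so the call returns None.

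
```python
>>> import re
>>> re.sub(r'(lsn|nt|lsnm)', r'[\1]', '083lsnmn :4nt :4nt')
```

'083[lsn]mn :4[nt] :4[nt]'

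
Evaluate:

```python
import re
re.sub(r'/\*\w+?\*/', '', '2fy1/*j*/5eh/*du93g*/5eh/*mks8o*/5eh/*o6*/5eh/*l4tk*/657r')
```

'2fy15eh5eh5eh5eh657r'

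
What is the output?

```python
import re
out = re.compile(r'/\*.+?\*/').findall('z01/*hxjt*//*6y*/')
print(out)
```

Lazy quantifiers expand one character at a time until the remainder of the pattern can match.
No capturing groups, so `findall` returns the 2 full match strings.

['/*hxjt*/', '/*6y*/']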